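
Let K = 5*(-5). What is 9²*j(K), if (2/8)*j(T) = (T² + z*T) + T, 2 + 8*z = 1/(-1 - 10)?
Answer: 4323375/22 ≈ 1.9652e+5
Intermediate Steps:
K = -25
z = -23/88 (z = -¼ + 1/(8*(-1 - 10)) = -¼ + (⅛)/(-11) = -¼ + (⅛)*(-1/11) = -¼ - 1/88 = -23/88 ≈ -0.26136)
j(T) = 4*T² + 65*T/22 (j(T) = 4*((T² - 23*T/88) + T) = 4*(T² + 65*T/88) = 4*T² + 65*T/22)
9²*j(K) = 9²*((1/22)*(-25)*(65 + 88*(-25))) = 81*((1/22)*(-25)*(65 - 2200)) = 81*((1/22)*(-25)*(-2135)) = 81*(53375/22) = 4323375/22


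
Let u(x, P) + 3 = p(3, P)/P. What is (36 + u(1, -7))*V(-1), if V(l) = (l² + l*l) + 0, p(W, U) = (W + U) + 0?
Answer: 470/7 ≈ 67.143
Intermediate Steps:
p(W, U) = U + W (p(W, U) = (U + W) + 0 = U + W)
V(l) = 2*l² (V(l) = (l² + l²) + 0 = 2*l² + 0 = 2*l²)
u(x, P) = -3 + (3 + P)/P (u(x, P) = -3 + (P + 3)/P = -3 + (3 + P)/P)
(36 + u(1, -7))*V(-1) = (36 + (-2 + 3/(-7)))*(2*(-1)²) = (36 + (-2 + 3*(-⅐)))*(2*1) = (36 + (-2 - 3/7))*2 = (36 - 17/7)*2 = (235/7)*2 = 470/7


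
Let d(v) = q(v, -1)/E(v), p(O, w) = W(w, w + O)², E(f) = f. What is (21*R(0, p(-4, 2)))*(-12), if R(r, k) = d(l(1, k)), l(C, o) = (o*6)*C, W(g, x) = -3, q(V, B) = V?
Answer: -252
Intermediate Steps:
p(O, w) = 9 (p(O, w) = (-3)² = 9)
l(C, o) = 6*C*o (l(C, o) = (6*o)*C = 6*C*o)
d(v) = 1 (d(v) = v/v = 1)
R(r, k) = 1
(21*R(0, p(-4, 2)))*(-12) = (21*1)*(-12) = 21*(-12) = -252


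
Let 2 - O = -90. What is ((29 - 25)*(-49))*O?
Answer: -18032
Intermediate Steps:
O = 92 (O = 2 - 1*(-90) = 2 + 90 = 92)
((29 - 25)*(-49))*O = ((29 - 25)*(-49))*92 = (4*(-49))*92 = -196*92 = -18032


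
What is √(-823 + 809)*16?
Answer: 16*I*√14 ≈ 59.867*I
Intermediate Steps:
√(-823 + 809)*16 = √(-14)*16 = (I*√14)*16 = 16*I*√14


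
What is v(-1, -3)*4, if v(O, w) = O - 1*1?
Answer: -8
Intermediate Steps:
v(O, w) = -1 + O (v(O, w) = O - 1 = -1 + O)
v(-1, -3)*4 = (-1 - 1)*4 = -2*4 = -8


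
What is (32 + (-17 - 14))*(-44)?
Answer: -44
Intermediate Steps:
(32 + (-17 - 14))*(-44) = (32 - 31)*(-44) = 1*(-44) = -44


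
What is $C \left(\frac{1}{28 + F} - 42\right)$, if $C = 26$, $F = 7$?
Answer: $- \frac{38194}{35} \approx -1091.3$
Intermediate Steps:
$C \left(\frac{1}{28 + F} - 42\right) = 26 \left(\frac{1}{28 + 7} - 42\right) = 26 \left(\frac{1}{35} - 42\right) = 26 \left(- \frac{1469}{35}\right) = - \frac{38194}{35}$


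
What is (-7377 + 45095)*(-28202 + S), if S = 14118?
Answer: -531220312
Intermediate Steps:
(-7377 + 45095)*(-28202 + S) = (-7377 + 45095)*(-28202 + 14118) = 37718*(-14084) = -531220312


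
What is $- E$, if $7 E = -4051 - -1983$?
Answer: $\frac{2068}{7} \approx 295.43$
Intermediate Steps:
$E = - \frac{2068}{7}$ ($E = \frac{-4051 - -1983}{7} = \frac{-4051 + 1983}{7} = \frac{1}{7} \left(-2068\right) = - \frac{2068}{7} \approx -295.43$)
$- E = \left(-1\right) \left(- \frac{2068}{7}\right) = \frac{2068}{7}$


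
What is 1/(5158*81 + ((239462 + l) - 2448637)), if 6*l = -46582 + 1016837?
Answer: -6/9778007 ≈ -6.1362e-7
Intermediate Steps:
l = 970255/6 (l = (-46582 + 1016837)/6 = (⅙)*970255 = 970255/6 ≈ 1.6171e+5)
1/(5158*81 + ((239462 + l) - 2448637)) = 1/(5158*81 + ((239462 + 970255/6) - 2448637)) = 1/(417798 + (2407027/6 - 2448637)) = 1/(417798 - 12284795/6) = 1/(-9778007/6) = -6/9778007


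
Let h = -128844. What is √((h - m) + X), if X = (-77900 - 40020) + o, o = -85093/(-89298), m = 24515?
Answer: I*√1986416138018/2706 ≈ 520.84*I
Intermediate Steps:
o = 85093/89298 (o = -85093*(-1/89298) = 85093/89298 ≈ 0.95291)
X = -10529935067/89298 (X = (-77900 - 40020) + 85093/89298 = -117920 + 85093/89298 = -10529935067/89298 ≈ -1.1792e+5)
√((h - m) + X) = √((-128844 - 1*24515) - 10529935067/89298) = √((-128844 - 24515) - 10529935067/89298) = √(-153359 - 10529935067/89298) = √(-24224587049/89298) = I*√1986416138018/2706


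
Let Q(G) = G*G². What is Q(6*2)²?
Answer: 2985984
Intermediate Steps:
Q(G) = G³
Q(6*2)² = ((6*2)³)² = (12³)² = 1728² = 2985984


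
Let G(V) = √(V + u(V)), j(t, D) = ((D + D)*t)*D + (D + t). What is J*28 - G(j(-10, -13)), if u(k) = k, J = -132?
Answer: -3696 - I*√6806 ≈ -3696.0 - 82.499*I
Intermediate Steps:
j(t, D) = D + t + 2*t*D² (j(t, D) = ((2*D)*t)*D + (D + t) = (2*D*t)*D + (D + t) = 2*t*D² + (D + t) = D + t + 2*t*D²)
G(V) = √2*√V (G(V) = √(V + V) = √(2*V) = √2*√V)
J*28 - G(j(-10, -13)) = -132*28 - √2*√(-13 - 10 + 2*(-10)*(-13)²) = -3696 - √2*√(-13 - 10 + 2*(-10)*169) = -3696 - √2*√(-13 - 10 - 3380) = -3696 - √2*√(-3403) = -3696 - √2*I*√3403 = -3696 - I*√6806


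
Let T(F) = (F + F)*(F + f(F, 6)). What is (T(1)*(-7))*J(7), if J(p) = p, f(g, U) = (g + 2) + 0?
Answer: -392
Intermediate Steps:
f(g, U) = 2 + g (f(g, U) = (2 + g) + 0 = 2 + g)
T(F) = 2*F*(2 + 2*F) (T(F) = (F + F)*(F + (2 + F)) = (2*F)*(2 + 2*F) = 2*F*(2 + 2*F))
(T(1)*(-7))*J(7) = ((4*1*(1 + 1))*(-7))*7 = ((4*1*2)*(-7))*7 = (8*(-7))*7 = -56*7 = -392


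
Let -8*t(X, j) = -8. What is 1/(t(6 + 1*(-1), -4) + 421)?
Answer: 1/422 ≈ 0.0023697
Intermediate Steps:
t(X, j) = 1 (t(X, j) = -⅛*(-8) = 1)
1/(t(6 + 1*(-1), -4) + 421) = 1/(1 + 421) = 1/422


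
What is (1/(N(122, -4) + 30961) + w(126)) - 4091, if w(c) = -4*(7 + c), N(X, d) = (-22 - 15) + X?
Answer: -143525657/31046 ≈ -4623.0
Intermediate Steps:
N(X, d) = -37 + X
w(c) = -28 - 4*c
(1/(N(122, -4) + 30961) + w(126)) - 4091 = (1/((-37 + 122) + 30961) + (-28 - 4*126)) - 4091 = (1/(85 + 30961) + (-28 - 504)) - 4091 = (1/31046 - 532) - 4091 = -16516471/31046 - 4091 = -143525657/31046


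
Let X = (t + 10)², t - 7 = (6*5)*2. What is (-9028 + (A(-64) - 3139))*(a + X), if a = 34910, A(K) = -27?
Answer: -497990766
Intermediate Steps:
t = 67 (t = 7 + (6*5)*2 = 7 + 30*2 = 7 + 60 = 67)
X = 5929 (X = (67 + 10)² = 77² = 5929)
(-9028 + (A(-64) - 3139))*(a + X) = (-9028 + (-27 - 3139))*(34910 + 5929) = (-9028 - 3166)*40839 = -12194*40839 = -497990766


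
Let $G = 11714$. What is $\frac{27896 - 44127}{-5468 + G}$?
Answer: $- \frac{16231}{6246} \approx -2.5986$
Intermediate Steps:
$\frac{27896 - 44127}{-5468 + G} = \frac{27896 - 44127}{-5468 + 11714} = - \frac{16231}{6246}$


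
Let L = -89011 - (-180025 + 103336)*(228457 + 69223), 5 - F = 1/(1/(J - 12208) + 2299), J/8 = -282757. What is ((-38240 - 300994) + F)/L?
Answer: -1773670001281379/119360570646294283915 ≈ -1.4860e-5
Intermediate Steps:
J = -2262056 (J = 8*(-282757) = -2262056)
F = 26140390411/5228532935 (F = 5 - 1/(1/(-2262056 - 12208) + 2299) = 5 - 1/(1/(-2274264) + 2299) = 5 - 1/(-1/2274264 + 2299) = 5 - 1/5228532935/2274264 = 5 - 1*2274264/5228532935 = 5 - 2274264/5228532935 = 26140390411/5228532935 ≈ 4.9996)
L = 22828692509 (L = -89011 - (-76689)*297680 = -89011 - 1*(-22828781520) = -89011 + 22828781520 = 22828692509)
((-38240 - 300994) + F)/L = ((-38240 - 300994) + 26140390411/5228532935)/22828692509 = (-339234 + 26140390411/5228532935)*(1/22828692509) = -1773670001281379/5228532935*1/22828692509 = -1773670001281379/119360570646294283915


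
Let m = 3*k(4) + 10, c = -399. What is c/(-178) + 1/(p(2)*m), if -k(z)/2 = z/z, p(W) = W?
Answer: 1685/712 ≈ 2.3666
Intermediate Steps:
k(z) = -2 (k(z) = -2*z/z = -2*1 = -2)
m = 4 (m = 3*(-2) + 10 = -6 + 10 = 4)
c/(-178) + 1/(p(2)*m) = -399/(-178) + 1/(2*4) = -399*(-1/178) + (½)*(¼) = 399/178 + ⅛ = 1685/712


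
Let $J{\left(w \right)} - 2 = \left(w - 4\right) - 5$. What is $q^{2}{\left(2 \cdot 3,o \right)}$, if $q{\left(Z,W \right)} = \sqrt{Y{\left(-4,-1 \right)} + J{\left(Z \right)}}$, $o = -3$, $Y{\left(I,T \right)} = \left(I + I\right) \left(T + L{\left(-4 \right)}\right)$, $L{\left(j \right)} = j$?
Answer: $39$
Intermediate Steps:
$Y{\left(I,T \right)} = 2 I \left(-4 + T\right)$ ($Y{\left(I,T \right)} = \left(I + I\right) \left(T - 4\right) = 2 I \left(-4 + T\right)$)
$J{\left(w \right)} = -7 + w$ ($J{\left(w \right)} = 2 + \left(\left(w - 4\right) - 5\right) = 2 + \left(\left(-4 + w\right) - 5\right) = 2 + \left(-9 + w\right) = -7 + w$)
$q{\left(Z,W \right)} = \sqrt{33 + Z}$ ($q{\left(Z,W \right)} = \sqrt{2 \left(-4\right) \left(-4 - 1\right) + \left(-7 + Z\right)} = \sqrt{2 \left(-4\right) \left(-5\right) + \left(-7 + Z\right)} = \sqrt{40 + \left(-7 + Z\right)} = \sqrt{33 + Z}$)
$q^{2}{\left(2 \cdot 3,o \right)} = \left(\sqrt{33 + 2 \cdot 3}\right)^{2} = \left(\sqrt{33 + 6}\right)^{2} = \left(\sqrt{39}\right)^{2} = 39$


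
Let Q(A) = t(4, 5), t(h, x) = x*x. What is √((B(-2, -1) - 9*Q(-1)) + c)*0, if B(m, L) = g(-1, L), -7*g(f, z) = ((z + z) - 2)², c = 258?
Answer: 0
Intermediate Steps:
t(h, x) = x²
Q(A) = 25 (Q(A) = 5² = 25)
g(f, z) = -(-2 + 2*z)²/7 (g(f, z) = -((z + z) - 2)²/7 = -(2*z - 2)²/7 = -(-2 + 2*z)²/7)
B(m, L) = -4*(-1 + L)²/7
√((B(-2, -1) - 9*Q(-1)) + c)*0 = √((-4*(-1 - 1)²/7 - 9*25) + 258)*0 = √((-4/7*(-2)² - 225) + 258)*0 = √((-4/7*4 - 225) + 258)*0 = √((-16/7 - 225) + 258)*0 = √(-1591/7 + 258)*0 = √(215/7)*0 = (√1505/7)*0 = 0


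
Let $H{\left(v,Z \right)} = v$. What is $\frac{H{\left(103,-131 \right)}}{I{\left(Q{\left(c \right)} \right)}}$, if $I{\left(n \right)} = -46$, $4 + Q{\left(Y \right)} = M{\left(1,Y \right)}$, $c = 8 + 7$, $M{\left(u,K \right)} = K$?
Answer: $- \frac{103}{46} \approx -2.2391$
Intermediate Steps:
$c = 15$
$Q{\left(Y \right)} = -4 + Y$
$\frac{H{\left(103,-131 \right)}}{I{\left(Q{\left(c \right)} \right)}} = \frac{103}{-46} = 103 \left(- \frac{1}{46}\right) = - \frac{103}{46}$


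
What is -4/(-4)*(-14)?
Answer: -14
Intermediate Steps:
-4/(-4)*(-14) = -4*(-1)/4*(-14) = -4*(-¼)*(-14) = 1*(-14) = -14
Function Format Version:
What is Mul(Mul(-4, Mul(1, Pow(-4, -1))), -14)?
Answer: -14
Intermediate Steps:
Mul(Mul(-4, Mul(1, Pow(-4, -1))), -14) = Mul(Mul(-4, Mul(1, Rational(-1, 4))), -14) = Mul(Mul(-4, Rational(-1, 4)), -14) = Mul(1, -14) = -14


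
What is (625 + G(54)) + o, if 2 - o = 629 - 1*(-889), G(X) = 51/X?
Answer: -16021/18 ≈ -890.06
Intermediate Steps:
o = -1516 (o = 2 - (629 - 1*(-889)) = 2 - (629 + 889) = 2 - 1*1518 = 2 - 1518 = -1516)
(625 + G(54)) + o = (625 + 51/54) - 1516 = (625 + 51*(1/54)) - 1516 = (625 + 17/18) - 1516 = 11267/18 - 1516 = -16021/18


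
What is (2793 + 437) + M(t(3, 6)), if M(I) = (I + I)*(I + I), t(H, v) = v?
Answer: 3374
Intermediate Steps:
M(I) = 4*I**2 (M(I) = (2*I)*(2*I) = 4*I**2)
(2793 + 437) + M(t(3, 6)) = (2793 + 437) + 4*6**2 = 3230 + 4*36 = 3230 + 144 = 3374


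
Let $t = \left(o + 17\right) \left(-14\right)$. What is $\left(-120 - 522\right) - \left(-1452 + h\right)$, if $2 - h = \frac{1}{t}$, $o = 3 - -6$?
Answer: $\frac{294111}{364} \approx 808.0$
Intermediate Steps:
$o = 9$ ($o = 3 + 6 = 9$)
$t = -364$ ($t = \left(9 + 17\right) \left(-14\right) = 26 \left(-14\right) = -364$)
$h = \frac{729}{364}$ ($h = 2 - \frac{1}{-364} = 2 - - \frac{1}{364} = 2 + \frac{1}{364} = \frac{729}{364} \approx 2.0027$)
$\left(-120 - 522\right) - \left(-1452 + h\right) = \left(-120 - 522\right) + \left(1452 - \frac{729}{364}\right) = -642 + \left(1452 - \frac{729}{364}\right) = -642 + \frac{527799}{364} = \frac{294111}{364}$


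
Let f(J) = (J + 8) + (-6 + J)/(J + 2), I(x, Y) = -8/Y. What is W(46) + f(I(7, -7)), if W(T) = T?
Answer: 4127/77 ≈ 53.597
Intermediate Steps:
f(J) = 8 + J + (-6 + J)/(2 + J) (f(J) = (8 + J) + (-6 + J)/(2 + J) = 8 + J + (-6 + J)/(2 + J))
W(46) + f(I(7, -7)) = 46 + (10 + (-8/(-7))**2 + 11*(-8/(-7)))/(2 - 8/(-7)) = 46 + (10 + (-8*(-1/7))**2 + 11*(-8*(-1/7)))/(2 - 8*(-1/7)) = 46 + (10 + (8/7)**2 + 11*(8/7))/(2 + 8/7) = 46 + (10 + 64/49 + 88/7)/(22/7) = 46 + (7/22)*(1170/49) = 46 + 585/77 = 4127/77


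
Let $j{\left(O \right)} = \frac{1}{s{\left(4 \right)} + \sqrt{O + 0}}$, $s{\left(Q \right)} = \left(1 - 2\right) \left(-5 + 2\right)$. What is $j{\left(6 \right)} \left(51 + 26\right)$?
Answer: $77 - \frac{77 \sqrt{6}}{3} \approx 14.13$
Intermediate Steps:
$s{\left(Q \right)} = 3$ ($s{\left(Q \right)} = \left(-1\right) \left(-3\right) = 3$)
$j{\left(O \right)} = \frac{1}{3 + \sqrt{O}}$ ($j{\left(O \right)} = \frac{1}{3 + \sqrt{O + 0}} = \frac{1}{3 + \sqrt{O}}$)
$j{\left(6 \right)} \left(51 + 26\right) = \frac{51 + 26}{3 + \sqrt{6}} = \frac{1}{3 + \sqrt{6}} \cdot 77 = \frac{77}{3 + \sqrt{6}}$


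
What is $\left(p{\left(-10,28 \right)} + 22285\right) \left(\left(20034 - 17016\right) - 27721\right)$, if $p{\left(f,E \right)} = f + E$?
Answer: $-550951009$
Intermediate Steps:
$p{\left(f,E \right)} = E + f$
$\left(p{\left(-10,28 \right)} + 22285\right) \left(\left(20034 - 17016\right) - 27721\right) = \left(\left(28 - 10\right) + 22285\right) \left(\left(20034 - 17016\right) - 27721\right) = \left(18 + 22285\right) \left(3018 - 27721\right) = 22303 \left(-24703\right) = -550951009$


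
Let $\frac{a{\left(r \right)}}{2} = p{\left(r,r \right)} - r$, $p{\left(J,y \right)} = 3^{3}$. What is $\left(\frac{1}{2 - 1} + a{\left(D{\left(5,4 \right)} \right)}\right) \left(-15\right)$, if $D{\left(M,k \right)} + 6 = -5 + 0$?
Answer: $-1155$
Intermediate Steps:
$p{\left(J,y \right)} = 27$
$D{\left(M,k \right)} = -11$ ($D{\left(M,k \right)} = -6 + \left(-5 + 0\right) = -6 - 5 = -11$)
$a{\left(r \right)} = 54 - 2 r$ ($a{\left(r \right)} = 2 \left(27 - r\right) = 54 - 2 r$)
$\left(\frac{1}{2 - 1} + a{\left(D{\left(5,4 \right)} \right)}\right) \left(-15\right) = \left(\frac{1}{2 - 1} + \left(54 - -22\right)\right) \left(-15\right) = \left(1^{-1} + \left(54 + 22\right)\right) \left(-15\right) = \left(1 + 76\right) \left(-15\right) = 77 \left(-15\right) = -1155$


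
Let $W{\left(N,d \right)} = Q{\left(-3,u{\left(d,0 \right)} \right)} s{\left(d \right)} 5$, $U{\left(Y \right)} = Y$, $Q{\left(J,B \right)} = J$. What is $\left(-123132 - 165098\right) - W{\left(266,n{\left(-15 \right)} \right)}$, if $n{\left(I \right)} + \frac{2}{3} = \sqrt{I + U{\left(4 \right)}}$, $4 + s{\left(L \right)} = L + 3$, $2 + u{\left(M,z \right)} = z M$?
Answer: $-288255 + 15 i \sqrt{11} \approx -2.8826 \cdot 10^{5} + 49.749 i$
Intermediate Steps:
$u{\left(M,z \right)} = -2 + M z$ ($u{\left(M,z \right)} = -2 + z M = -2 + M z$)
$s{\left(L \right)} = -1 + L$ ($s{\left(L \right)} = -4 + \left(L + 3\right) = -4 + \left(3 + L\right) = -1 + L$)
$n{\left(I \right)} = - \frac{2}{3} + \sqrt{4 + I}$ ($n{\left(I \right)} = - \frac{2}{3} + \sqrt{I + 4} = - \frac{2}{3} + \sqrt{4 + I}$)
$W{\left(N,d \right)} = 15 - 15 d$ ($W{\left(N,d \right)} = - 3 \left(-1 + d\right) 5 = \left(3 - 3 d\right) 5 = 15 - 15 d$)
$\left(-123132 - 165098\right) - W{\left(266,n{\left(-15 \right)} \right)} = \left(-123132 - 165098\right) - \left(15 - 15 \left(- \frac{2}{3} + \sqrt{4 - 15}\right)\right) = \left(-123132 - 165098\right) - \left(15 - 15 \left(- \frac{2}{3} + \sqrt{-11}\right)\right) = -288230 - \left(15 - 15 \left(- \frac{2}{3} + i \sqrt{11}\right)\right) = -288230 - \left(15 + \left(10 - 15 i \sqrt{11}\right)\right) = -288230 - \left(25 - 15 i \sqrt{11}\right) = -288255 + 15 i \sqrt{11}$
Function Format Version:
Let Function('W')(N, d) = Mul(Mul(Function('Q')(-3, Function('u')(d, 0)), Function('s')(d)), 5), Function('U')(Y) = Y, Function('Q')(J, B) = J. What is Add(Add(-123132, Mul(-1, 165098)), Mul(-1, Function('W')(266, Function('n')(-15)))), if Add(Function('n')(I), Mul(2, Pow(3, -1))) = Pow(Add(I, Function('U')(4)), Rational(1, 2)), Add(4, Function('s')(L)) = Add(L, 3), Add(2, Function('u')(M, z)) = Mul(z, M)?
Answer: Add(-288255, Mul(15, I, Pow(11, Rational(1, 2)))) ≈ Add(-2.8826e+5, Mul(49.749, I))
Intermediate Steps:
Function('u')(M, z) = Add(-2, Mul(M, z)) (Function('u')(M, z) = Add(-2, Mul(z, M)) = Add(-2, Mul(M, z)))
Function('s')(L) = Add(-1, L) (Function('s')(L) = Add(-4, Add(L, 3)) = Add(-4, Add(3, L)) = Add(-1, L))
Function('n')(I) = Add(Rational(-2, 3), Pow(Add(4, I), Rational(1, 2))) (Function('n')(I) = Add(Rational(-2, 3), Pow(Add(I, 4), Rational(1, 2))) = Add(Rational(-2, 3), Pow(Add(4, I), Rational(1, 2))))
Function('W')(N, d) = Add(15, Mul(-15, d)) (Function('W')(N, d) = Mul(Mul(-3, Add(-1, d)), 5) = Mul(Add(3, Mul(-3, d)), 5) = Add(15, Mul(-15, d)))
Add(Add(-123132, Mul(-1, 165098)), Mul(-1, Function('W')(266, Function('n')(-15)))) = Add(Add(-123132, Mul(-1, 165098)), Mul(-1, Add(15, Mul(-15, Add(Rational(-2, 3), Pow(Add(4, -15), Rational(1, 2))))))) = Add(Add(-123132, -165098), Mul(-1, Add(15, Mul(-15, Add(Rational(-2, 3), Pow(-11, Rational(1, 2))))))) = Add(-288230, Mul(-1, Add(15, Mul(-15, Add(Rational(-2, 3), Mul(I, Pow(11, Rational(1, 2)))))))) = Add(-288230, Mul(-1, Add(15, Add(10, Mul(-15, I, Pow(11, Rational(1, 2))))))) = Add(-288230, Mul(-1, Add(25, Mul(-15, I, Pow(11, Rational(1, 2)))))) = Add(-288230, Add(-25, Mul(15, I, Pow(11, Rational(1, 2))))) = Add(-288255, Mul(15, I, Pow(11, Rational(1, 2))))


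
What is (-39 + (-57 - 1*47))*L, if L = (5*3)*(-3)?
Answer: 6435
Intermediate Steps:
L = -45 (L = 15*(-3) = -45)
(-39 + (-57 - 1*47))*L = (-39 + (-57 - 1*47))*(-45) = (-39 + (-57 - 47))*(-45) = (-39 - 104)*(-45) = -143*(-45) = 6435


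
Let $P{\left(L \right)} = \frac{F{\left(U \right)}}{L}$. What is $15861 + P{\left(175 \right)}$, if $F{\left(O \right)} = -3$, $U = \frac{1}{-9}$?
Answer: $\frac{2775672}{175} \approx 15861.0$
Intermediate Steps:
$U = - \frac{1}{9} \approx -0.11111$
$P{\left(L \right)} = - \frac{3}{L}$
$15861 + P{\left(175 \right)} = 15861 - \frac{3}{175} = \frac{2775672}{175}$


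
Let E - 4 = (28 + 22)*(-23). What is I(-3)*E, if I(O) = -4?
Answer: 4584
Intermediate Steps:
E = -1146 (E = 4 + (28 + 22)*(-23) = 4 + 50*(-23) = 4 - 1150 = -1146)
I(-3)*E = -4*(-1146) = 4584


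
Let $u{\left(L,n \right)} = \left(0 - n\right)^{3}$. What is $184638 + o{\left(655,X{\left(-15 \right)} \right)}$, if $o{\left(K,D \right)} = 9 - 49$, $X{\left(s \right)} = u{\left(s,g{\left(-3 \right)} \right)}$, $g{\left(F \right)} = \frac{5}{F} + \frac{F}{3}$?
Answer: $184598$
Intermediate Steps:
$g{\left(F \right)} = \frac{5}{F} + \frac{F}{3}$ ($g{\left(F \right)} = \frac{5}{F} + F \frac{1}{3} = \frac{5}{F} + \frac{F}{3}$)
$u{\left(L,n \right)} = - n^{3}$ ($u{\left(L,n \right)} = \left(- n\right)^{3} = - n^{3}$)
$X{\left(s \right)} = \frac{512}{27}$ ($X{\left(s \right)} = - \left(\frac{5}{-3} + \frac{1}{3} \left(-3\right)\right)^{3} = - \left(5 \left(- \frac{1}{3}\right) - 1\right)^{3} = - \left(- \frac{5}{3} - 1\right)^{3} = - \left(- \frac{8}{3}\right)^{3} = \left(-1\right) \left(- \frac{512}{27}\right) = \frac{512}{27}$)
$o{\left(K,D \right)} = -40$ ($o{\left(K,D \right)} = 9 - 49 = -40$)
$184638 + o{\left(655,X{\left(-15 \right)} \right)} = 184638 - 40 = 184598$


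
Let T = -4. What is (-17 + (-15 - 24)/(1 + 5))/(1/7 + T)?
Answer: 329/54 ≈ 6.0926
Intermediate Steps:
(-17 + (-15 - 24)/(1 + 5))/(1/7 + T) = (-17 + (-15 - 24)/(1 + 5))/(1/7 - 4) = (-17 - 39/6)/(⅐ - 4) = (-17 - 39*⅙)/(-27/7) = -7*(-17 - 13/2)/27 = -7/27*(-47/2) = 329/54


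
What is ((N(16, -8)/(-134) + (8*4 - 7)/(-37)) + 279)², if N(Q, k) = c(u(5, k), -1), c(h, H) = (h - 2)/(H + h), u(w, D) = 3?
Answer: 7616645069929/98327056 ≈ 77462.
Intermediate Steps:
c(h, H) = (-2 + h)/(H + h)
N(Q, k) = ½ (N(Q, k) = (-2 + 3)/(-1 + 3) = 1/2 = (½)*1 = ½)
((N(16, -8)/(-134) + (8*4 - 7)/(-37)) + 279)² = (((½)/(-134) + (8*4 - 7)/(-37)) + 279)² = (((½)*(-1/134) + (32 - 7)*(-1/37)) + 279)² = ((-1/268 + 25*(-1/37)) + 279)² = ((-1/268 - 25/37) + 279)² = (-6737/9916 + 279)² = (2759827/9916)² = 7616645069929/98327056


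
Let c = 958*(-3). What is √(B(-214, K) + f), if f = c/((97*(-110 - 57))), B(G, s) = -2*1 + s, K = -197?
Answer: I*√52172556673/16199 ≈ 14.1*I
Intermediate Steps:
B(G, s) = -2 + s
c = -2874
f = 2874/16199 (f = -2874*1/(97*(-110 - 57)) = -2874/(97*(-167)) = -2874/(-16199) = -2874*(-1/16199) = 2874/16199 ≈ 0.17742)
√(B(-214, K) + f) = √((-2 - 197) + 2874/16199) = √(-199 + 2874/16199) = √(-3220727/16199) = I*√52172556673/16199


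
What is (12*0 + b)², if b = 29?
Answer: 841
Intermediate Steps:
(12*0 + b)² = (12*0 + 29)² = (0 + 29)² = 29² = 841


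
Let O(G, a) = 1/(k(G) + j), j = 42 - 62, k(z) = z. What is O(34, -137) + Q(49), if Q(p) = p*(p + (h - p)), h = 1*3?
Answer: 2059/14 ≈ 147.07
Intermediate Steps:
j = -20
O(G, a) = 1/(-20 + G) (O(G, a) = 1/(G - 20) = 1/(-20 + G))
h = 3
Q(p) = 3*p (Q(p) = p*(p + (3 - p)) = p*3 = 3*p)
O(34, -137) + Q(49) = 1/(-20 + 34) + 3*49 = 1/14 + 147 = 2059/14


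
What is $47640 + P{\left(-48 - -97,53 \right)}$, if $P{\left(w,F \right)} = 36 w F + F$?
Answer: $141185$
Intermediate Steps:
$P{\left(w,F \right)} = F + 36 F w$ ($P{\left(w,F \right)} = 36 F w + F = F + 36 F w$)
$47640 + P{\left(-48 - -97,53 \right)} = 47640 + 53 \left(1 + 36 \left(-48 - -97\right)\right) = 47640 + 53 \left(1 + 36 \left(-48 + 97\right)\right) = 47640 + 53 \left(1 + 36 \cdot 49\right) = 47640 + 53 \left(1 + 1764\right) = 47640 + 53 \cdot 1765 = 47640 + 93545 = 141185$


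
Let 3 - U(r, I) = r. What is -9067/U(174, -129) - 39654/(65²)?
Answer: 31527241/722475 ≈ 43.638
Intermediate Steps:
U(r, I) = 3 - r
-9067/U(174, -129) - 39654/(65²) = -9067/(3 - 1*174) - 39654/(65²) = -9067/(3 - 174) - 39654/4225 = -9067/(-171) - 39654*1/4225 = -9067*(-1/171) - 39654/4225 = 9067/171 - 39654/4225 = 31527241/722475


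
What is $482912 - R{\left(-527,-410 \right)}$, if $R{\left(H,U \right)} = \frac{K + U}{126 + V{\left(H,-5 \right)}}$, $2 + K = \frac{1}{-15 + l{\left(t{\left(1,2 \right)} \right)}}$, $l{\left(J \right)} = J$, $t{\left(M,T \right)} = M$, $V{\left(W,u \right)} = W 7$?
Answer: $\frac{24088610615}{49882} \approx 4.8291 \cdot 10^{5}$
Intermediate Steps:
$V{\left(W,u \right)} = 7 W$
$K = - \frac{29}{14}$ ($K = -2 + \frac{1}{-15 + 1} = -2 + \frac{1}{-14} = -2 - \frac{1}{14} = - \frac{29}{14} \approx -2.0714$)
$R{\left(H,U \right)} = \frac{- \frac{29}{14} + U}{126 + 7 H}$
$482912 - R{\left(-527,-410 \right)} = 482912 - \frac{-29 + 14 \left(-410\right)}{98 \left(18 - 527\right)} = 482912 - \frac{-29 - 5740}{98 \left(-509\right)} = 482912 - \frac{1}{98} \left(- \frac{1}{509}\right) \left(-5769\right) = 482912 - \frac{5769}{49882} = \frac{24088610615}{49882}$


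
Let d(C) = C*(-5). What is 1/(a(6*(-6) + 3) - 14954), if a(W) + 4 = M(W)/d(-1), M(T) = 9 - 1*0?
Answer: -5/74781 ≈ -6.6862e-5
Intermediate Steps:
d(C) = -5*C
M(T) = 9 (M(T) = 9 + 0 = 9)
a(W) = -11/5 (a(W) = -4 + 9/((-5*(-1))) = -4 + 9/5 = -11/5)
1/(a(6*(-6) + 3) - 14954) = 1/(-11/5 - 14954) = 1/(-74781/5) = -5/74781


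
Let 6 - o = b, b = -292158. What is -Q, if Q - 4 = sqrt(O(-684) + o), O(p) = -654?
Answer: -4 - 3*sqrt(32390) ≈ -543.92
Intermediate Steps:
o = 292164 (o = 6 - 1*(-292158) = 6 + 292158 = 292164)
Q = 4 + 3*sqrt(32390) (Q = 4 + sqrt(-654 + 292164) = 4 + sqrt(291510) = 4 + 3*sqrt(32390) ≈ 543.92)
-Q = -(4 + 3*sqrt(32390)) = -4 - 3*sqrt(32390)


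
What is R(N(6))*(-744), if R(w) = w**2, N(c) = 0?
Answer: 0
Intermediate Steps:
R(N(6))*(-744) = 0**2*(-744) = 0*(-744) = 0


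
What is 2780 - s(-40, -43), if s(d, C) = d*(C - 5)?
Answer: 860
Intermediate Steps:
s(d, C) = d*(-5 + C)
2780 - s(-40, -43) = 2780 - (-40)*(-5 - 43) = 2780 - (-40)*(-48) = 2780 - 1*1920 = 2780 - 1920 = 860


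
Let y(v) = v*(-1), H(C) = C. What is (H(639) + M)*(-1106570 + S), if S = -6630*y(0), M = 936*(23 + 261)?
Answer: -294859961910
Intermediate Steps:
M = 265824 (M = 936*284 = 265824)
y(v) = -v
S = 0 (S = -(-6630)*0 = -6630*0 = 0)
(H(639) + M)*(-1106570 + S) = (639 + 265824)*(-1106570 + 0) = 266463*(-1106570) = -294859961910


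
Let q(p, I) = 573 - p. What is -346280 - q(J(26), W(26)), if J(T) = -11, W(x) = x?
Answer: -346864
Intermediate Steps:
-346280 - q(J(26), W(26)) = -346280 - (573 - 1*(-11)) = -346280 - (573 + 11) = -346280 - 1*584 = -346280 - 584 = -346864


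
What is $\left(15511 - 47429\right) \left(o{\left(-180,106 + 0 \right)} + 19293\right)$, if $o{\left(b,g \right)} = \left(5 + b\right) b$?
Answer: $-1621210974$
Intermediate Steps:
$o{\left(b,g \right)} = b \left(5 + b\right)$
$\left(15511 - 47429\right) \left(o{\left(-180,106 + 0 \right)} + 19293\right) = \left(15511 - 47429\right) \left(- 180 \left(5 - 180\right) + 19293\right) = - 31918 \left(\left(-180\right) \left(-175\right) + 19293\right) = - 31918 \left(31500 + 19293\right) = \left(-31918\right) 50793 = -1621210974$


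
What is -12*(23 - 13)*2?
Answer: -240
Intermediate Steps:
-12*(23 - 13)*2 = -12*10*2 = -120*2 = -240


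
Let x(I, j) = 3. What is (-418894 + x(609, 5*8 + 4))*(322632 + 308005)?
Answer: -264168163567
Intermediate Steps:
(-418894 + x(609, 5*8 + 4))*(322632 + 308005) = (-418894 + 3)*(322632 + 308005) = -418891*630637 = -264168163567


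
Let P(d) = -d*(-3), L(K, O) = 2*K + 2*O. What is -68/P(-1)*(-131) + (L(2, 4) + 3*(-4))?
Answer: -8908/3 ≈ -2969.3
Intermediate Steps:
P(d) = 3*d
-68/P(-1)*(-131) + (L(2, 4) + 3*(-4)) = -68/(3*(-1))*(-131) + ((2*2 + 2*4) + 3*(-4)) = -68/(-3)*(-131) + ((4 + 8) - 12) = -68*(-1/3)*(-131) + (12 - 12) = (68/3)*(-131) + 0 = -8908/3 + 0 = -8908/3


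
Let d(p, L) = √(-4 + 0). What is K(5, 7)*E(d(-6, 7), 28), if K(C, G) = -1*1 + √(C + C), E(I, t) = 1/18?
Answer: -1/18 + √10/18 ≈ 0.12013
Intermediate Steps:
d(p, L) = 2*I (d(p, L) = √(-4) = 2*I)
E(I, t) = 1/18
K(C, G) = -1 + √2*√C (K(C, G) = -1 + √(2*C) = -1 + √2*√C)
K(5, 7)*E(d(-6, 7), 28) = (-1 + √2*√5)*(1/18) = (-1 + √10)*(1/18) = -1/18 + √10/18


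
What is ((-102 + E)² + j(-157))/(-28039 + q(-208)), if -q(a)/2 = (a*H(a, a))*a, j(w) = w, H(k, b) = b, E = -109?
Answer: 44364/17969785 ≈ 0.0024688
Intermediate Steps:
q(a) = -2*a³ (q(a) = -2*a*a*a = -2*a²*a = -2*a³)
((-102 + E)² + j(-157))/(-28039 + q(-208)) = ((-102 - 109)² - 157)/(-28039 - 2*(-208)³) = ((-211)² - 157)/(-28039 - 2*(-8998912)) = (44521 - 157)/(-28039 + 17997824) = 44364/17969785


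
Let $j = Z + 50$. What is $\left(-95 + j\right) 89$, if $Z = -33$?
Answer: $-6942$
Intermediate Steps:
$j = 17$ ($j = -33 + 50 = 17$)
$\left(-95 + j\right) 89 = \left(-95 + 17\right) 89 = \left(-78\right) 89 = -6942$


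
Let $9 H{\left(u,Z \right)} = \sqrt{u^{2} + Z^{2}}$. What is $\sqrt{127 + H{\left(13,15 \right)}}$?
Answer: $\frac{\sqrt{1143 + \sqrt{394}}}{3} \approx 11.367$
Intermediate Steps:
$H{\left(u,Z \right)} = \frac{\sqrt{Z^{2} + u^{2}}}{9}$ ($H{\left(u,Z \right)} = \frac{\sqrt{u^{2} + Z^{2}}}{9} = \frac{\sqrt{Z^{2} + u^{2}}}{9}$)
$\sqrt{127 + H{\left(13,15 \right)}} = \sqrt{127 + \frac{\sqrt{15^{2} + 13^{2}}}{9}} = \sqrt{127 + \frac{\sqrt{225 + 169}}{9}} = \sqrt{127 + \frac{\sqrt{394}}{9}}$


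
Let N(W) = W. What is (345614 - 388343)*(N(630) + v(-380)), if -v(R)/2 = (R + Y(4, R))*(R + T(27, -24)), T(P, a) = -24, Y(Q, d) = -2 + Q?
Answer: 13023542826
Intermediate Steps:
v(R) = -2*(-24 + R)*(2 + R) (v(R) = -2*(R + (-2 + 4))*(R - 24) = -2*(R + 2)*(-24 + R) = -2*(2 + R)*(-24 + R) = -2*(-24 + R)*(2 + R))
(345614 - 388343)*(N(630) + v(-380)) = (345614 - 388343)*(630 + (96 - 2*(-380)² + 44*(-380))) = -42729*(630 + (96 - 2*144400 - 16720)) = -42729*(630 + (96 - 288800 - 16720)) = -42729*(630 - 305424) = -42729*(-304794) = 13023542826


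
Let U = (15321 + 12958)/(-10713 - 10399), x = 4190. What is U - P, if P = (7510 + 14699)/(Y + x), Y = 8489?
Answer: -827425849/267679048 ≈ -3.0911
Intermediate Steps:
P = 22209/12679 (P = (7510 + 14699)/(8489 + 4190) = 22209/12679 ≈ 1.7516)
U = -28279/21112 (U = 28279/(-21112) = 28279*(-1/21112) = -28279/21112 ≈ -1.3395)
U - P = -28279/21112 - 1*22209/12679 = -28279/21112 - 22209/12679 = -827425849/267679048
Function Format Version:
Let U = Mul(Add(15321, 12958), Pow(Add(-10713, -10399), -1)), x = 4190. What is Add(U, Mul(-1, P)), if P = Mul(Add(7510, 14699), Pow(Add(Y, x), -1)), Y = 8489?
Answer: Rational(-827425849, 267679048) ≈ -3.0911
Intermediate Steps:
P = Rational(22209, 12679) (P = Mul(Add(7510, 14699), Pow(Add(8489, 4190), -1)) = Mul(22209, Pow(12679, -1)) = Mul(22209, Rational(1, 12679)) = Rational(22209, 12679) ≈ 1.7516)
U = Rational(-28279, 21112) (U = Mul(28279, Pow(-21112, -1)) = Mul(28279, Rational(-1, 21112)) = Rational(-28279, 21112) ≈ -1.3395)
Add(U, Mul(-1, P)) = Add(Rational(-28279, 21112), Mul(-1, Rational(22209, 12679))) = Add(Rational(-28279, 21112), Rational(-22209, 12679)) = Rational(-827425849, 267679048)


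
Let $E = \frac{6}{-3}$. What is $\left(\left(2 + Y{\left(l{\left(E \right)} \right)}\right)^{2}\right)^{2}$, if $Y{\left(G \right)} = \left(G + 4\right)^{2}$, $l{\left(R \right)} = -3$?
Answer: $81$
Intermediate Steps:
$E = -2$ ($E = 6 \left(- \frac{1}{3}\right) = -2$)
$Y{\left(G \right)} = \left(4 + G\right)^{2}$
$\left(\left(2 + Y{\left(l{\left(E \right)} \right)}\right)^{2}\right)^{2} = \left(\left(2 + \left(4 - 3\right)^{2}\right)^{2}\right)^{2} = \left(\left(2 + 1^{2}\right)^{2}\right)^{2} = \left(\left(2 + 1\right)^{2}\right)^{2} = \left(3^{2}\right)^{2} = 9^{2} = 81$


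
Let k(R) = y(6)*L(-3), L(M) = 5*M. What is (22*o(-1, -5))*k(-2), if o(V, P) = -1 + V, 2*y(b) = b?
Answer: 1980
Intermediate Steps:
y(b) = b/2
k(R) = -45 (k(R) = ((½)*6)*(5*(-3)) = 3*(-15) = -45)
(22*o(-1, -5))*k(-2) = (22*(-1 - 1))*(-45) = (22*(-2))*(-45) = -44*(-45) = 1980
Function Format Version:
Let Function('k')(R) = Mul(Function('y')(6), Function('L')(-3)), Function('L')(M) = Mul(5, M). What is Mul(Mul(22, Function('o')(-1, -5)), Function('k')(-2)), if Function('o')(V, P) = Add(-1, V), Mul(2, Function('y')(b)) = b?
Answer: 1980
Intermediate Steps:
Function('y')(b) = Mul(Rational(1, 2), b)
Function('k')(R) = -45 (Function('k')(R) = Mul(Mul(Rational(1, 2), 6), Mul(5, -3)) = Mul(3, -15) = -45)
Mul(Mul(22, Function('o')(-1, -5)), Function('k')(-2)) = Mul(Mul(22, Add(-1, -1)), -45) = Mul(Mul(22, -2), -45) = Mul(-44, -45) = 1980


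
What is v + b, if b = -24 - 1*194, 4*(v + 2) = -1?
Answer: -881/4 ≈ -220.25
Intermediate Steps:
v = -9/4 (v = -2 + (¼)*(-1) = -2 - ¼ = -9/4 ≈ -2.2500)
b = -218 (b = -24 - 194 = -218)
v + b = -9/4 - 218 = -881/4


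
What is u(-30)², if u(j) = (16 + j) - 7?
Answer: 441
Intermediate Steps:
u(j) = 9 + j
u(-30)² = (9 - 30)² = (-21)² = 441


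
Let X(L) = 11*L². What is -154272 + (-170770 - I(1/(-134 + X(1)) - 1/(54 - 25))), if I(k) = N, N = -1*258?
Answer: -324784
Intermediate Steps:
N = -258
I(k) = -258
-154272 + (-170770 - I(1/(-134 + X(1)) - 1/(54 - 25))) = -154272 + (-170770 - 1*(-258)) = -154272 + (-170770 + 258) = -154272 - 170512 = -324784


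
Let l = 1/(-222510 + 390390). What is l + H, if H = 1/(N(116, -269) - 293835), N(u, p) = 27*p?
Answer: 7401/2808240680 ≈ 2.6355e-6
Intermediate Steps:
H = -1/301098 (H = 1/(27*(-269) - 293835) = 1/(-7263 - 293835) = 1/(-301098) = -1/301098 ≈ -3.3212e-6)
l = 1/167880 ≈ 5.9566e-6
l + H = 1/167880 - 1/301098 = 7401/2808240680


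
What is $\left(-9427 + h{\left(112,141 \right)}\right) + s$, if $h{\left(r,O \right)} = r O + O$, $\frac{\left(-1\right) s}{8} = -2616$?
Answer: $27434$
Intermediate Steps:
$s = 20928$ ($s = \left(-8\right) \left(-2616\right) = 20928$)
$h{\left(r,O \right)} = O + O r$ ($h{\left(r,O \right)} = O r + O = O + O r$)
$\left(-9427 + h{\left(112,141 \right)}\right) + s = \left(-9427 + 141 \left(1 + 112\right)\right) + 20928 = \left(-9427 + 141 \cdot 113\right) + 20928 = \left(-9427 + 15933\right) + 20928 = 6506 + 20928 = 27434$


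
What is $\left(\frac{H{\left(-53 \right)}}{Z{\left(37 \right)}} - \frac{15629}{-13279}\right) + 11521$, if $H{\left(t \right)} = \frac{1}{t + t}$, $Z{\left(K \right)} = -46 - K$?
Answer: $\frac{1346120301703}{116828642} \approx 11522.0$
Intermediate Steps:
$H{\left(t \right)} = \frac{1}{2 t}$
$\left(\frac{H{\left(-53 \right)}}{Z{\left(37 \right)}} - \frac{15629}{-13279}\right) + 11521 = \left(\frac{\frac{1}{2} \frac{1}{-53}}{-46 - 37} - \frac{15629}{-13279}\right) + 11521 = \left(\frac{\frac{1}{2} \left(- \frac{1}{53}\right)}{-46 - 37} - - \frac{15629}{13279}\right) + 11521 = \left(- \frac{1}{106 \left(-83\right)} + \frac{15629}{13279}\right) + 11521 = \left(\left(- \frac{1}{106}\right) \left(- \frac{1}{83}\right) + \frac{15629}{13279}\right) + 11521 = \left(\frac{1}{8798} + \frac{15629}{13279}\right) + 11521 = \frac{137517221}{116828642} + 11521 = \frac{1346120301703}{116828642}$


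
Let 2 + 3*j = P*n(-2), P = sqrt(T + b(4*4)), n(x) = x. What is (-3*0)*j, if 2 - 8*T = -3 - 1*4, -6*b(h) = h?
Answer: 0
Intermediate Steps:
b(h) = -h/6
T = 9/8 (T = 1/4 - (-3 - 1*4)/8 = 1/4 - (-3 - 4)/8 = 1/4 - 1/8*(-7) = 1/4 + 7/8 = 9/8 ≈ 1.1250)
P = I*sqrt(222)/12 (P = sqrt(9/8 - 2*4/3) = sqrt(9/8 - 1/6*16) = sqrt(9/8 - 8/3) = sqrt(-37/24) = I*sqrt(222)/12 ≈ 1.2416*I)
j = -2/3 - I*sqrt(222)/18 (j = -2/3 + ((I*sqrt(222)/12)*(-2))/3 = -2/3 + (-I*sqrt(222)/6)/3 = -2/3 - I*sqrt(222)/18 ≈ -0.66667 - 0.82776*I)
(-3*0)*j = (-3*0)*(-2/3 - I*sqrt(222)/18) = 0*(-2/3 - I*sqrt(222)/18) = 0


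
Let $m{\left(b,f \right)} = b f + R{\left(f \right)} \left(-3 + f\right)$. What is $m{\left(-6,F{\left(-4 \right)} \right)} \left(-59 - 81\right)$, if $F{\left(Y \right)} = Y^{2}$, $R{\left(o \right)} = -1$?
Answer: $15260$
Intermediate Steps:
$m{\left(b,f \right)} = 3 - f + b f$ ($m{\left(b,f \right)} = b f - \left(-3 + f\right) = 3 - f + b f$)
$m{\left(-6,F{\left(-4 \right)} \right)} \left(-59 - 81\right) = \left(3 - \left(-4\right)^{2} - 6 \left(-4\right)^{2}\right) \left(-59 - 81\right) = \left(3 - 16 - 96\right) \left(-140\right) = \left(-109\right) \left(-140\right) = 15260$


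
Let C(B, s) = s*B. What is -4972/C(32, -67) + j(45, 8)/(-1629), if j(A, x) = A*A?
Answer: 104383/97016 ≈ 1.0759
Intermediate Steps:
j(A, x) = A**2
C(B, s) = B*s
-4972/C(32, -67) + j(45, 8)/(-1629) = -4972/(32*(-67)) + 45**2/(-1629) = -4972/(-2144) + 2025*(-1/1629) = -4972*(-1/2144) - 225/181 = 1243/536 - 225/181 = 104383/97016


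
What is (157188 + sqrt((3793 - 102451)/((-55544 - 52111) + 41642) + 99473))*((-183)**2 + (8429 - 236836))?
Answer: -30638770584 - 194918*sqrt(433481613189491)/66013 ≈ -3.0700e+10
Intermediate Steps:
(157188 + sqrt((3793 - 102451)/((-55544 - 52111) + 41642) + 99473))*((-183)**2 + (8429 - 236836)) = (157188 + sqrt(-98658/(-107655 + 41642) + 99473))*(33489 - 228407) = (157188 + sqrt(-98658/(-66013) + 99473))*(-194918) = (157188 + sqrt(-98658*(-1/66013) + 99473))*(-194918) = (157188 + sqrt(98658/66013 + 99473))*(-194918) = (157188 + sqrt(6566609807/66013))*(-194918) = (157188 + sqrt(433481613189491)/66013)*(-194918) = -30638770584 - 194918*sqrt(433481613189491)/66013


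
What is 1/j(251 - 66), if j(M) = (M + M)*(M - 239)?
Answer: -1/19980 ≈ -5.0050e-5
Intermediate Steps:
j(M) = 2*M*(-239 + M) (j(M) = (2*M)*(-239 + M) = 2*M*(-239 + M))
1/j(251 - 66) = 1/(2*(251 - 66)*(-239 + (251 - 66))) = 1/(2*185*(-239 + 185)) = 1/(2*185*(-54)) = 1/(-19980) = -1/19980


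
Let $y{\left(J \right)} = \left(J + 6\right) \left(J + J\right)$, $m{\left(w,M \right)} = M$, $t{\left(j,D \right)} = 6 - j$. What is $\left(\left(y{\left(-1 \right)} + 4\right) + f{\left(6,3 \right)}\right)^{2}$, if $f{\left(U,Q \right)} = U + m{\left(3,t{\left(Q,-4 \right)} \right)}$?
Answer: $9$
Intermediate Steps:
$y{\left(J \right)} = 2 J \left(6 + J\right)$ ($y{\left(J \right)} = \left(6 + J\right) 2 J = 2 J \left(6 + J\right)$)
$f{\left(U,Q \right)} = 6 + U - Q$ ($f{\left(U,Q \right)} = U - \left(-6 + Q\right) = 6 + U - Q$)
$\left(\left(y{\left(-1 \right)} + 4\right) + f{\left(6,3 \right)}\right)^{2} = \left(\left(2 \left(-1\right) \left(6 - 1\right) + 4\right) + \left(6 + 6 - 3\right)\right)^{2} = \left(\left(2 \left(-1\right) 5 + 4\right) + \left(6 + 6 - 3\right)\right)^{2} = \left(\left(-10 + 4\right) + 9\right)^{2} = \left(-6 + 9\right)^{2} = 3^{2} = 9$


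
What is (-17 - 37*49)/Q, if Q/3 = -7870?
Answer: 61/787 ≈ 0.077510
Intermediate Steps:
Q = -23610 (Q = 3*(-7870) = -23610)
(-17 - 37*49)/Q = (-17 - 37*49)/(-23610) = (-17 - 1813)*(-1/23610) = -1830*(-1/23610) = 61/787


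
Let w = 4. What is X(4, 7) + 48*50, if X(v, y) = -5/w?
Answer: 9595/4 ≈ 2398.8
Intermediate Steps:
X(v, y) = -5/4
X(4, 7) + 48*50 = -5/4 + 48*50 = -5/4 + 2400 = 9595/4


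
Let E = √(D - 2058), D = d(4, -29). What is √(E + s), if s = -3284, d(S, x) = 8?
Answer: √(-3284 + 5*I*√82) ≈ 0.395 + 57.308*I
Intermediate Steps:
D = 8
E = 5*I*√82 (E = √(8 - 2058) = √(-2050) = 5*I*√82 ≈ 45.277*I)
√(E + s) = √(5*I*√82 - 3284) = √(-3284 + 5*I*√82)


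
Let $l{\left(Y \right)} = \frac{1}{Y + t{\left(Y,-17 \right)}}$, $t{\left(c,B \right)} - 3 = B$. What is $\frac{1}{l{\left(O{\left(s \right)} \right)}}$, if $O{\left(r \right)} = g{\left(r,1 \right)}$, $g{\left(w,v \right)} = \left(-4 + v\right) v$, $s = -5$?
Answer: $-17$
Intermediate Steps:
$t{\left(c,B \right)} = 3 + B$
$g{\left(w,v \right)} = v \left(-4 + v\right)$
$O{\left(r \right)} = -3$ ($O{\left(r \right)} = 1 \left(-4 + 1\right) = 1 \left(-3\right) = -3$)
$l{\left(Y \right)} = \frac{1}{-14 + Y}$ ($l{\left(Y \right)} = \frac{1}{Y + \left(3 - 17\right)} = \frac{1}{Y - 14} = \frac{1}{-14 + Y}$)
$\frac{1}{l{\left(O{\left(s \right)} \right)}} = \frac{1}{\frac{1}{-14 - 3}} = \frac{1}{\frac{1}{-17}} = \frac{1}{- \frac{1}{17}} = -17$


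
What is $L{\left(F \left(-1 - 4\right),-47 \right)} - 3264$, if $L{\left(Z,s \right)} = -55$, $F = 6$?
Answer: $-3319$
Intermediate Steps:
$L{\left(F \left(-1 - 4\right),-47 \right)} - 3264 = -55 - 3264 = -3319$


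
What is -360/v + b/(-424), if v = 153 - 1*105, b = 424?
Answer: -17/2 ≈ -8.5000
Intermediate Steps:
v = 48 (v = 153 - 105 = 48)
-360/v + b/(-424) = -360/48 + 424/(-424) = -360*1/48 + 424*(-1/424) = -15/2 - 1 = -17/2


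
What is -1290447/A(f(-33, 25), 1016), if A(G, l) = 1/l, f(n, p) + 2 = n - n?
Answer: -1311094152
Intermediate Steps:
f(n, p) = -2 (f(n, p) = -2 + (n - n) = -2 + 0 = -2)
-1290447/A(f(-33, 25), 1016) = -1290447/(1/1016) = -1290447/1/1016 = -1290447*1016 = -1311094152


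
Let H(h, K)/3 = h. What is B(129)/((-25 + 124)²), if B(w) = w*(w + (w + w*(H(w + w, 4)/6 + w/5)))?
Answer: 1449616/5445 ≈ 266.23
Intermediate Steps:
H(h, K) = 3*h
B(w) = w*(2*w + 6*w²/5) (B(w) = w*(w + (w + w*((3*(w + w))/6 + w/5))) = w*(w + (w + w*((3*(2*w))*(⅙) + w*(⅕)))) = w*(w + (w + w*((6*w)*(⅙) + w/5))) = w*(w + (w + w*(w + w/5))) = w*(w + (w + w*(6*w/5))) = w*(w + (w + 6*w²/5)) = w*(2*w + 6*w²/5))
B(129)/((-25 + 124)²) = (129²*(2 + (6/5)*129))/((-25 + 124)²) = (16641*(2 + 774/5))/(99²) = (16641*(784/5))/9801 = (13046544/5)*(1/9801) = 1449616/5445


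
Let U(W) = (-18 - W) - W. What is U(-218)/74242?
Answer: 209/37121 ≈ 0.0056302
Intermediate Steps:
U(W) = -18 - 2*W
U(-218)/74242 = (-18 - 2*(-218))/74242 = (-18 + 436)*(1/74242) = 418*(1/74242) = 209/37121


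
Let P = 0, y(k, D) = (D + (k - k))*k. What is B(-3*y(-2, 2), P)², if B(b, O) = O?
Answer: 0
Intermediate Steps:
y(k, D) = D*k (y(k, D) = (D + 0)*k = D*k)
B(-3*y(-2, 2), P)² = 0² = 0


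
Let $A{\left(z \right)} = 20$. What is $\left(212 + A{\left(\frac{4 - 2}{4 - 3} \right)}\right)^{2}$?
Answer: $53824$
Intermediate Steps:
$\left(212 + A{\left(\frac{4 - 2}{4 - 3} \right)}\right)^{2} = \left(212 + 20\right)^{2} = 232^{2} = 53824$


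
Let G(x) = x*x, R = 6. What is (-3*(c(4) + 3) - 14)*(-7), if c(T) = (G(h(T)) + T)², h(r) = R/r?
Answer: 15701/16 ≈ 981.31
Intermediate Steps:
h(r) = 6/r
G(x) = x²
c(T) = (T + 36/T²)² (c(T) = ((6/T)² + T)² = (36/T² + T)² = (T + 36/T²)²)
(-3*(c(4) + 3) - 14)*(-7) = (-3*((36 + 4³)²/4⁴ + 3) - 14)*(-7) = (-3*((36 + 64)²/256 + 3) - 14)*(-7) = (-3*((1/256)*100² + 3) - 14)*(-7) = (-3*((1/256)*10000 + 3) - 14)*(-7) = (-3*(625/16 + 3) - 14)*(-7) = (-3*673/16 - 14)*(-7) = (-2019/16 - 14)*(-7) = -2243/16*(-7) = 15701/16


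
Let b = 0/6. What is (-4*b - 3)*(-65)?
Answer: 195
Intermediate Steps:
b = 0 (b = 0*(1/6) = 0)
(-4*b - 3)*(-65) = (-4*0 - 3)*(-65) = (0 - 3)*(-65) = -3*(-65) = 195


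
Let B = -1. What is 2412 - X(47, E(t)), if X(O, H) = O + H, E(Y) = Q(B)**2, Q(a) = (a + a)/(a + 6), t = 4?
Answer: 59121/25 ≈ 2364.8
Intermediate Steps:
Q(a) = 2*a/(6 + a) (Q(a) = (2*a)/(6 + a) = 2*a/(6 + a))
E(Y) = 4/25 (E(Y) = (2*(-1)/(6 - 1))**2 = (2*(-1)/5)**2 = (2*(-1)*(1/5))**2 = (-2/5)**2 = 4/25)
X(O, H) = H + O
2412 - X(47, E(t)) = 2412 - (4/25 + 47) = 2412 - 1*1179/25 = 2412 - 1179/25 = 59121/25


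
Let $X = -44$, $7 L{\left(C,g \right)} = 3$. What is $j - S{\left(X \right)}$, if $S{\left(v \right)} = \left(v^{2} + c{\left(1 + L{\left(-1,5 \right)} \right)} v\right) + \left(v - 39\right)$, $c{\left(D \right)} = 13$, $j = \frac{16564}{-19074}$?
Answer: $- \frac{12225179}{9537} \approx -1281.9$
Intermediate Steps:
$L{\left(C,g \right)} = \frac{3}{7}$ ($L{\left(C,g \right)} = \frac{1}{7} \cdot 3 = \frac{3}{7}$)
$j = - \frac{8282}{9537}$ ($j = 16564 \left(- \frac{1}{19074}\right) = - \frac{8282}{9537} \approx -0.86841$)
$S{\left(v \right)} = -39 + v^{2} + 14 v$ ($S{\left(v \right)} = \left(v^{2} + 13 v\right) + \left(v - 39\right) = \left(v^{2} + 13 v\right) + \left(-39 + v\right) = -39 + v^{2} + 14 v$)
$j - S{\left(X \right)} = - \frac{8282}{9537} - \left(-39 + \left(-44\right)^{2} + 14 \left(-44\right)\right) = - \frac{8282}{9537} - \left(-39 + 1936 - 616\right) = - \frac{8282}{9537} - 1281 = - \frac{12225179}{9537}$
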